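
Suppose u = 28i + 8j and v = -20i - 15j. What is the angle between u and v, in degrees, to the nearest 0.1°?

u · v = 28·(-20) + 8·(-15) = -560 - 120 = -680
|u|² = 784 + 64 = 848,  |u| = √848 ≈ 29.120440
|v|² = 400 + 225 = 625,  |v| = √625 ≈ 25.000000
cos θ = -680 / (29.120440 · 25.000000) ≈ -0.93405
θ = arccos(-0.93405) ≈ 159.1°

159.1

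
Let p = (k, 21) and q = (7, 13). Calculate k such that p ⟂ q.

p · q = k·7 + 21·13 = 273 + 7k
Set equal to 0: 7k = -273, so k = -39.

-39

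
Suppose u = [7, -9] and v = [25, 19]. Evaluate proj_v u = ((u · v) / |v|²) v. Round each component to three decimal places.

(0.101, 0.077)

u · v = 7·25 + (-9)·19 = 175 - 171 = 4
|v|² = 625 + 361 = 986
proj_v u = (4/986) · (25, 19) ≈ (0.101, 0.077)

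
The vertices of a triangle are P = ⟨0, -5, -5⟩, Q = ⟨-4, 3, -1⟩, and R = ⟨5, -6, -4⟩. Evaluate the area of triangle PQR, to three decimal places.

22.450

PQ = (-4, 8, 4),  PR = (5, -1, 1)
i: 8·1 - 4·(-1) = 8 - (-4) = 12
j: 4·5 - (-4)·1 = 20 - (-4) = 24
k: (-4)·(-1) - 8·5 = 4 - 40 = -36
PQ × PR = (12, 24, -36)
|PQ × PR| = √2016 ≈ 44.8999
area = ½ · 44.8999 ≈ 22.450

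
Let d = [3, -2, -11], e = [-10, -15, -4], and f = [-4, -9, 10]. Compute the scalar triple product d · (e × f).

-1120

e × f:
i: (-15)·10 - (-4)·(-9) = -150 - 36 = -186
j: (-4)·(-4) - (-10)·10 = 16 - (-100) = 116
k: (-10)·(-9) - (-15)·(-4) = 90 - 60 = 30
e × f = (-186, 116, 30)
d · (e × f) = 3·(-186) + (-2)·116 + (-11)·30 = -558 - 232 - 330 = -1120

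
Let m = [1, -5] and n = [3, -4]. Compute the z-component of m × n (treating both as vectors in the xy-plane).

1·(-4) - (-5)·3 = -4 - (-15) = 11

11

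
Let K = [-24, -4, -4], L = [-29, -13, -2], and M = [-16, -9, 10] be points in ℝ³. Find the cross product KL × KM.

KL = (-5, -9, 2)
KM = (8, -5, 14)
i: (-9)·14 - 2·(-5) = -126 - (-10) = -116
j: 2·8 - (-5)·14 = 16 - (-70) = 86
k: (-5)·(-5) - (-9)·8 = 25 - (-72) = 97
KL × KM = (-116, 86, 97)

(-116, 86, 97)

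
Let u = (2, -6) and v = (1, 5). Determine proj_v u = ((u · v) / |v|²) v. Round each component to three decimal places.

(-1.077, -5.385)

u · v = 2·1 + (-6)·5 = 2 - 30 = -28
|v|² = 1 + 25 = 26
proj_v u = (-28/26) · (1, 5) ≈ (-1.077, -5.385)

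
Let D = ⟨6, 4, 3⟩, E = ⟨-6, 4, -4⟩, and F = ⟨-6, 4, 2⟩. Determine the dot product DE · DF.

DE = E − D = (-12, 0, -7)
DF = F − D = (-12, 0, -1)
DE · DF = (-12)·(-12) + 0·0 + (-7)·(-1) = 144 + 0 + 7 = 151

151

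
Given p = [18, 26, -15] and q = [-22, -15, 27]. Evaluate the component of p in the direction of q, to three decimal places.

p · q = 18·(-22) + 26·(-15) + (-15)·27 = -396 - 390 - 405 = -1191
|q| = √(484 + 225 + 729) = √1438 ≈ 37.9210
comp_q p = -1191 / √1438 ≈ -31.407

-31.407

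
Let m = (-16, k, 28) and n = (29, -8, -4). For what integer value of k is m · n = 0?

-72

m · n = (-16)·29 + k·(-8) + 28·(-4) = -576 - 8k
Set equal to 0: -8k = 576, so k = -72.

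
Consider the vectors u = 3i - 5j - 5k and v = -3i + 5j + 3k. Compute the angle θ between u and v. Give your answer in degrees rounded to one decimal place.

u · v = 3·(-3) + (-5)·5 + (-5)·3 = -9 - 25 - 15 = -49
|u|² = 9 + 25 + 25 = 59,  |u| = √59 ≈ 7.681146
|v|² = 9 + 25 + 9 = 43,  |v| = √43 ≈ 6.557439
cos θ = -49 / (7.681146 · 6.557439) ≈ -0.97283
θ = arccos(-0.97283) ≈ 166.6°

166.6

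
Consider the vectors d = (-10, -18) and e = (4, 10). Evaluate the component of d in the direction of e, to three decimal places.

-20.426

d · e = (-10)·4 + (-18)·10 = -40 - 180 = -220
|e| = √(16 + 100) = √116 ≈ 10.7703
comp_e d = -220 / √116 ≈ -20.426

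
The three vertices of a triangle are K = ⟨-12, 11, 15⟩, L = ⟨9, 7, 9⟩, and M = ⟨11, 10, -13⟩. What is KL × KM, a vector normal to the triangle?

(106, 450, 71)

KL = (21, -4, -6)
KM = (23, -1, -28)
i: (-4)·(-28) - (-6)·(-1) = 112 - 6 = 106
j: (-6)·23 - 21·(-28) = -138 - (-588) = 450
k: 21·(-1) - (-4)·23 = -21 - (-92) = 71
KL × KM = (106, 450, 71)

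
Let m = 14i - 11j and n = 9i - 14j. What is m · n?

280

m · n = 14·9 + (-11)·(-14) = 126 + 154 = 280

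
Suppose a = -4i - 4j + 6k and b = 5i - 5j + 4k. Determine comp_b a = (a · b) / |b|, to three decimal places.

2.954

a · b = (-4)·5 + (-4)·(-5) + 6·4 = -20 + 20 + 24 = 24
|b| = √(25 + 25 + 16) = √66 ≈ 8.1240
comp_b a = 24 / √66 ≈ 2.954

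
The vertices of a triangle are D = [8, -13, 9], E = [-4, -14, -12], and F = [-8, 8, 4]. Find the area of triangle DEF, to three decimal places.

294.498

DE = (-12, -1, -21),  DF = (-16, 21, -5)
i: (-1)·(-5) - (-21)·21 = 5 - (-441) = 446
j: (-21)·(-16) - (-12)·(-5) = 336 - 60 = 276
k: (-12)·21 - (-1)·(-16) = -252 - 16 = -268
DE × DF = (446, 276, -268)
|DE × DF| = √346916 ≈ 588.9958
area = ½ · 588.9958 ≈ 294.498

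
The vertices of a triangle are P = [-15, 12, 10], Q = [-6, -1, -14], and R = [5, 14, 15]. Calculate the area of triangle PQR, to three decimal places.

297.152

PQ = (9, -13, -24),  PR = (20, 2, 5)
i: (-13)·5 - (-24)·2 = -65 - (-48) = -17
j: (-24)·20 - 9·5 = -480 - 45 = -525
k: 9·2 - (-13)·20 = 18 - (-260) = 278
PQ × PR = (-17, -525, 278)
|PQ × PR| = √353198 ≈ 594.3046
area = ½ · 594.3046 ≈ 297.152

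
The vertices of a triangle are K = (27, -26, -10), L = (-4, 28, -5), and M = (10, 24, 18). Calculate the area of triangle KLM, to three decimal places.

807.025

KL = (-31, 54, 5),  KM = (-17, 50, 28)
i: 54·28 - 5·50 = 1512 - 250 = 1262
j: 5·(-17) - (-31)·28 = -85 - (-868) = 783
k: (-31)·50 - 54·(-17) = -1550 - (-918) = -632
KL × KM = (1262, 783, -632)
|KL × KM| = √2605157 ≈ 1614.0499
area = ½ · 1614.0499 ≈ 807.025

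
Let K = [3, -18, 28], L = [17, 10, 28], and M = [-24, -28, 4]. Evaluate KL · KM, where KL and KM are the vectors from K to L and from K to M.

-658

KL = L − K = (14, 28, 0)
KM = M − K = (-27, -10, -24)
KL · KM = 14·(-27) + 28·(-10) + 0·(-24) = -378 - 280 + 0 = -658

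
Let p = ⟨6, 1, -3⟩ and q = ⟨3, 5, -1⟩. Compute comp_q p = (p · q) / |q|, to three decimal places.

p · q = 6·3 + 1·5 + (-3)·(-1) = 18 + 5 + 3 = 26
|q| = √(9 + 25 + 1) = √35 ≈ 5.9161
comp_q p = 26 / √35 ≈ 4.395

4.395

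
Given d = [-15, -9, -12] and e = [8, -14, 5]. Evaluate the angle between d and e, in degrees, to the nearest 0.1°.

98.7

d · e = (-15)·8 + (-9)·(-14) + (-12)·5 = -120 + 126 - 60 = -54
|d|² = 225 + 81 + 144 = 450,  |d| = √450 ≈ 21.213203
|e|² = 64 + 196 + 25 = 285,  |e| = √285 ≈ 16.881943
cos θ = -54 / (21.213203 · 16.881943) ≈ -0.15079
θ = arccos(-0.15079) ≈ 98.7°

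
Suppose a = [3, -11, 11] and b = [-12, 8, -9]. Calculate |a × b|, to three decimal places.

i: (-11)·(-9) - 11·8 = 99 - 88 = 11
j: 11·(-12) - 3·(-9) = -132 - (-27) = -105
k: 3·8 - (-11)·(-12) = 24 - 132 = -108
a × b = (11, -105, -108)
|a × b| = √(11² + (-105)² + (-108)²) = √22810 ≈ 151.0298

151.030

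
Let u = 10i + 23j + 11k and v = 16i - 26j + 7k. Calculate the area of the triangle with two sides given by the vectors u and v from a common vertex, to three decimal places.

389.047

i: 23·7 - 11·(-26) = 161 - (-286) = 447
j: 11·16 - 10·7 = 176 - 70 = 106
k: 10·(-26) - 23·16 = -260 - 368 = -628
u × v = (447, 106, -628)
|u × v| = √(447² + 106² + (-628)²) = √605429 ≈ 778.0932
area = ½ · 778.0932 ≈ 389.047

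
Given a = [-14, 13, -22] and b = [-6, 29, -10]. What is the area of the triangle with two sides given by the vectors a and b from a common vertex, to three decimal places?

302.371

i: 13·(-10) - (-22)·29 = -130 - (-638) = 508
j: (-22)·(-6) - (-14)·(-10) = 132 - 140 = -8
k: (-14)·29 - 13·(-6) = -406 - (-78) = -328
a × b = (508, -8, -328)
|a × b| = √(508² + (-8)² + (-328)²) = √365712 ≈ 604.7413
area = ½ · 604.7413 ≈ 302.371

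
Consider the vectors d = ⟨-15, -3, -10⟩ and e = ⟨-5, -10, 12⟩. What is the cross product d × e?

i: (-3)·12 - (-10)·(-10) = -36 - 100 = -136
j: (-10)·(-5) - (-15)·12 = 50 - (-180) = 230
k: (-15)·(-10) - (-3)·(-5) = 150 - 15 = 135
d × e = (-136, 230, 135)

(-136, 230, 135)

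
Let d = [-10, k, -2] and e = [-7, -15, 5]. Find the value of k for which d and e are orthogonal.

d · e = (-10)·(-7) + k·(-15) + (-2)·5 = 60 - 15k
Set equal to 0: -15k = -60, so k = 4.

4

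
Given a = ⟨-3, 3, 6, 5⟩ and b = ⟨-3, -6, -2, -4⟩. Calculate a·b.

-41

a · b = (-3)·(-3) + 3·(-6) + 6·(-2) + 5·(-4) = 9 - 18 - 12 - 20 = -41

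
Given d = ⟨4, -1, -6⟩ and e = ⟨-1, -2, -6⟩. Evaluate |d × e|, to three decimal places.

31.890

i: (-1)·(-6) - (-6)·(-2) = 6 - 12 = -6
j: (-6)·(-1) - 4·(-6) = 6 - (-24) = 30
k: 4·(-2) - (-1)·(-1) = -8 - 1 = -9
d × e = (-6, 30, -9)
|d × e| = √((-6)² + 30² + (-9)²) = √1017 ≈ 31.8904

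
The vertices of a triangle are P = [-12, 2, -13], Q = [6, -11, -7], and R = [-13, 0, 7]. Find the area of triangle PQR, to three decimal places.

PQ = (18, -13, 6),  PR = (-1, -2, 20)
i: (-13)·20 - 6·(-2) = -260 - (-12) = -248
j: 6·(-1) - 18·20 = -6 - 360 = -366
k: 18·(-2) - (-13)·(-1) = -36 - 13 = -49
PQ × PR = (-248, -366, -49)
|PQ × PR| = √197861 ≈ 444.8157
area = ½ · 444.8157 ≈ 222.408

222.408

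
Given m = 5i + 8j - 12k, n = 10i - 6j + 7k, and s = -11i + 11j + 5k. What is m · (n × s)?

-2079

n × s:
i: (-6)·5 - 7·11 = -30 - 77 = -107
j: 7·(-11) - 10·5 = -77 - 50 = -127
k: 10·11 - (-6)·(-11) = 110 - 66 = 44
n × s = (-107, -127, 44)
m · (n × s) = 5·(-107) + 8·(-127) + (-12)·44 = -535 - 1016 - 528 = -2079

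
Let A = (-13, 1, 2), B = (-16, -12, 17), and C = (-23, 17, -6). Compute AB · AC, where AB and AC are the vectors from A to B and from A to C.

AB = B − A = (-3, -13, 15)
AC = C − A = (-10, 16, -8)
AB · AC = (-3)·(-10) + (-13)·16 + 15·(-8) = 30 - 208 - 120 = -298

-298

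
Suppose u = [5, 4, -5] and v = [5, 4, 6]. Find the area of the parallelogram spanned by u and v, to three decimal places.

i: 4·6 - (-5)·4 = 24 - (-20) = 44
j: (-5)·5 - 5·6 = -25 - 30 = -55
k: 5·4 - 4·5 = 20 - 20 = 0
u × v = (44, -55, 0)
|u × v| = √(44² + (-55)² + 0²) = √4961 ≈ 70.4344

70.434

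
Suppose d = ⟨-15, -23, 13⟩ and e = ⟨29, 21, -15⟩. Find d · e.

d · e = (-15)·29 + (-23)·21 + 13·(-15) = -435 - 483 - 195 = -1113

-1113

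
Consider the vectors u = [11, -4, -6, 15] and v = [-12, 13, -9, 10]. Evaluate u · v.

u · v = 11·(-12) + (-4)·13 + (-6)·(-9) + 15·10 = -132 - 52 + 54 + 150 = 20

20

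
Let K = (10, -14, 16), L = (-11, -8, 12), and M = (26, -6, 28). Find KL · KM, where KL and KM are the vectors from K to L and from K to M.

KL = L − K = (-21, 6, -4)
KM = M − K = (16, 8, 12)
KL · KM = (-21)·16 + 6·8 + (-4)·12 = -336 + 48 - 48 = -336

-336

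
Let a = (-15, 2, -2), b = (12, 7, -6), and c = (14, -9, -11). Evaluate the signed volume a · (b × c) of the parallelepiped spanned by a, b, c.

2473

b × c:
i: 7·(-11) - (-6)·(-9) = -77 - 54 = -131
j: (-6)·14 - 12·(-11) = -84 - (-132) = 48
k: 12·(-9) - 7·14 = -108 - 98 = -206
b × c = (-131, 48, -206)
a · (b × c) = (-15)·(-131) + 2·48 + (-2)·(-206) = 1965 + 96 + 412 = 2473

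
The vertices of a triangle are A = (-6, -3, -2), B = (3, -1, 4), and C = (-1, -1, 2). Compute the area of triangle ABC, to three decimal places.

5.385

AB = (9, 2, 6),  AC = (5, 2, 4)
i: 2·4 - 6·2 = 8 - 12 = -4
j: 6·5 - 9·4 = 30 - 36 = -6
k: 9·2 - 2·5 = 18 - 10 = 8
AB × AC = (-4, -6, 8)
|AB × AC| = √116 ≈ 10.7703
area = ½ · 10.7703 ≈ 5.385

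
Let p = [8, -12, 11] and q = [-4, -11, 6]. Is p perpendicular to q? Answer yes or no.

no

p · q = 8·(-4) + (-12)·(-11) + 11·6 = -32 + 132 + 66 = 166
Nonzero, so the vectors are not orthogonal.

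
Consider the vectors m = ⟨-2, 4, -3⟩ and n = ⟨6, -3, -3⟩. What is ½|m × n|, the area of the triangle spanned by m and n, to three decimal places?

18.310

i: 4·(-3) - (-3)·(-3) = -12 - 9 = -21
j: (-3)·6 - (-2)·(-3) = -18 - 6 = -24
k: (-2)·(-3) - 4·6 = 6 - 24 = -18
m × n = (-21, -24, -18)
|m × n| = √((-21)² + (-24)² + (-18)²) = √1341 ≈ 36.6197
area = ½ · 36.6197 ≈ 18.310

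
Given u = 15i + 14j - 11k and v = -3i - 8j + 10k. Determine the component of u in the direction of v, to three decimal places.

-20.300

u · v = 15·(-3) + 14·(-8) + (-11)·10 = -45 - 112 - 110 = -267
|v| = √(9 + 64 + 100) = √173 ≈ 13.1529
comp_v u = -267 / √173 ≈ -20.300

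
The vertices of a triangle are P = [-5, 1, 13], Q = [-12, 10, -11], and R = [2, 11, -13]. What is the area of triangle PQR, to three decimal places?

PQ = (-7, 9, -24),  PR = (7, 10, -26)
i: 9·(-26) - (-24)·10 = -234 - (-240) = 6
j: (-24)·7 - (-7)·(-26) = -168 - 182 = -350
k: (-7)·10 - 9·7 = -70 - 63 = -133
PQ × PR = (6, -350, -133)
|PQ × PR| = √140225 ≈ 374.4663
area = ½ · 374.4663 ≈ 187.233

187.233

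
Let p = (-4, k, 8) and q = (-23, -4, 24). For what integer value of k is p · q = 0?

71

p · q = (-4)·(-23) + k·(-4) + 8·24 = 284 - 4k
Set equal to 0: -4k = -284, so k = 71.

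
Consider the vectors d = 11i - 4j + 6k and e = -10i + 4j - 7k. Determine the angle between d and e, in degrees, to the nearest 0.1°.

d · e = 11·(-10) + (-4)·4 + 6·(-7) = -110 - 16 - 42 = -168
|d|² = 121 + 16 + 36 = 173,  |d| = √173 ≈ 13.152946
|e|² = 100 + 16 + 49 = 165,  |e| = √165 ≈ 12.845233
cos θ = -168 / (13.152946 · 12.845233) ≈ -0.99436
θ = arccos(-0.99436) ≈ 173.9°

173.9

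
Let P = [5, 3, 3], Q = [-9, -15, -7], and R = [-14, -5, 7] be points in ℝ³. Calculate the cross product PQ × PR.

PQ = (-14, -18, -10)
PR = (-19, -8, 4)
i: (-18)·4 - (-10)·(-8) = -72 - 80 = -152
j: (-10)·(-19) - (-14)·4 = 190 - (-56) = 246
k: (-14)·(-8) - (-18)·(-19) = 112 - 342 = -230
PQ × PR = (-152, 246, -230)

(-152, 246, -230)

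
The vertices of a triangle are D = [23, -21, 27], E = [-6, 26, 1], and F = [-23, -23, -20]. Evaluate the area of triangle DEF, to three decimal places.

1586.538

DE = (-29, 47, -26),  DF = (-46, -2, -47)
i: 47·(-47) - (-26)·(-2) = -2209 - 52 = -2261
j: (-26)·(-46) - (-29)·(-47) = 1196 - 1363 = -167
k: (-29)·(-2) - 47·(-46) = 58 - (-2162) = 2220
DE × DF = (-2261, -167, 2220)
|DE × DF| = √10068410 ≈ 3173.0758
area = ½ · 3173.0758 ≈ 1586.538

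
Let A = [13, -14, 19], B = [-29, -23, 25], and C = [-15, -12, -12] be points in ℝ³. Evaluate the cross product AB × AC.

(267, -1470, -336)

AB = (-42, -9, 6)
AC = (-28, 2, -31)
i: (-9)·(-31) - 6·2 = 279 - 12 = 267
j: 6·(-28) - (-42)·(-31) = -168 - 1302 = -1470
k: (-42)·2 - (-9)·(-28) = -84 - 252 = -336
AB × AC = (267, -1470, -336)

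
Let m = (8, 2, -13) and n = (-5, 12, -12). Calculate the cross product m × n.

(132, 161, 106)

i: 2·(-12) - (-13)·12 = -24 - (-156) = 132
j: (-13)·(-5) - 8·(-12) = 65 - (-96) = 161
k: 8·12 - 2·(-5) = 96 - (-10) = 106
m × n = (132, 161, 106)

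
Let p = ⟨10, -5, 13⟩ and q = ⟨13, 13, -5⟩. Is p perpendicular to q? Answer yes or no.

p · q = 10·13 + (-5)·13 + 13·(-5) = 130 - 65 - 65 = 0
Zero, so the vectors are orthogonal.

yes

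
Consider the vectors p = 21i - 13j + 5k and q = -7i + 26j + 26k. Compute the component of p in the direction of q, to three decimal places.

p · q = 21·(-7) + (-13)·26 + 5·26 = -147 - 338 + 130 = -355
|q| = √(49 + 676 + 676) = √1401 ≈ 37.4299
comp_q p = -355 / √1401 ≈ -9.484

-9.484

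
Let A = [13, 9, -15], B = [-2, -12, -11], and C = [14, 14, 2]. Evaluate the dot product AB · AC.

-52

AB = B − A = (-15, -21, 4)
AC = C − A = (1, 5, 17)
AB · AC = (-15)·1 + (-21)·5 + 4·17 = -15 - 105 + 68 = -52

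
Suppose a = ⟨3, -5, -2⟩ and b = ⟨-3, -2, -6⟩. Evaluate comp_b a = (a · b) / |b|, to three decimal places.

1.857

a · b = 3·(-3) + (-5)·(-2) + (-2)·(-6) = -9 + 10 + 12 = 13
|b| = √(9 + 4 + 36) = √49 ≈ 7.0000
comp_b a = 13 / √49 ≈ 1.857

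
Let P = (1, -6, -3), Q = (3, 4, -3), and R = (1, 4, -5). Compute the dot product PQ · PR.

100

PQ = Q − P = (2, 10, 0)
PR = R − P = (0, 10, -2)
PQ · PR = 2·0 + 10·10 + 0·(-2) = 0 + 100 + 0 = 100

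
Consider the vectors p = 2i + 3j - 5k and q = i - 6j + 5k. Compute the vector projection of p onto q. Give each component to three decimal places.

p · q = 2·1 + 3·(-6) + (-5)·5 = 2 - 18 - 25 = -41
|q|² = 1 + 36 + 25 = 62
proj_q p = (-41/62) · (1, -6, 5) ≈ (-0.661, 3.968, -3.306)

(-0.661, 3.968, -3.306)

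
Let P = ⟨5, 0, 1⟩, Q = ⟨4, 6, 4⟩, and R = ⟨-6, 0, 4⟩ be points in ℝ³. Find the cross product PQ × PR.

PQ = (-1, 6, 3)
PR = (-11, 0, 3)
i: 6·3 - 3·0 = 18 - 0 = 18
j: 3·(-11) - (-1)·3 = -33 - (-3) = -30
k: (-1)·0 - 6·(-11) = 0 - (-66) = 66
PQ × PR = (18, -30, 66)

(18, -30, 66)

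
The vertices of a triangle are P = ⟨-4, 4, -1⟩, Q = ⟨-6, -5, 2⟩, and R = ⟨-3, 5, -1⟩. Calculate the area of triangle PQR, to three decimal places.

PQ = (-2, -9, 3),  PR = (1, 1, 0)
i: (-9)·0 - 3·1 = 0 - 3 = -3
j: 3·1 - (-2)·0 = 3 - 0 = 3
k: (-2)·1 - (-9)·1 = -2 - (-9) = 7
PQ × PR = (-3, 3, 7)
|PQ × PR| = √67 ≈ 8.1854
area = ½ · 8.1854 ≈ 4.093

4.093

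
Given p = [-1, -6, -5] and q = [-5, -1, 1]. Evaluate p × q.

(-11, 26, -29)

i: (-6)·1 - (-5)·(-1) = -6 - 5 = -11
j: (-5)·(-5) - (-1)·1 = 25 - (-1) = 26
k: (-1)·(-1) - (-6)·(-5) = 1 - 30 = -29
p × q = (-11, 26, -29)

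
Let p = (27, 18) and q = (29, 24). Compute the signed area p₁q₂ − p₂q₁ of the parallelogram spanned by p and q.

126

27·24 - 18·29 = 648 - 522 = 126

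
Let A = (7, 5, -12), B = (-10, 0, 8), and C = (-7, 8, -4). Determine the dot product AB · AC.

383

AB = B − A = (-17, -5, 20)
AC = C − A = (-14, 3, 8)
AB · AC = (-17)·(-14) + (-5)·3 + 20·8 = 238 - 15 + 160 = 383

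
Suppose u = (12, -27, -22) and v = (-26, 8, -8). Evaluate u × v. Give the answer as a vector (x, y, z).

(392, 668, -606)

i: (-27)·(-8) - (-22)·8 = 216 - (-176) = 392
j: (-22)·(-26) - 12·(-8) = 572 - (-96) = 668
k: 12·8 - (-27)·(-26) = 96 - 702 = -606
u × v = (392, 668, -606)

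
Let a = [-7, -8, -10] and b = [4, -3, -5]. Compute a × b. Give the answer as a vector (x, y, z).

(10, -75, 53)

i: (-8)·(-5) - (-10)·(-3) = 40 - 30 = 10
j: (-10)·4 - (-7)·(-5) = -40 - 35 = -75
k: (-7)·(-3) - (-8)·4 = 21 - (-32) = 53
a × b = (10, -75, 53)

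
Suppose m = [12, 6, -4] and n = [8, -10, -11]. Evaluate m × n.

(-106, 100, -168)

i: 6·(-11) - (-4)·(-10) = -66 - 40 = -106
j: (-4)·8 - 12·(-11) = -32 - (-132) = 100
k: 12·(-10) - 6·8 = -120 - 48 = -168
m × n = (-106, 100, -168)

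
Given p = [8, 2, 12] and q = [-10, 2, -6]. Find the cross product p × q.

(-36, -72, 36)

i: 2·(-6) - 12·2 = -12 - 24 = -36
j: 12·(-10) - 8·(-6) = -120 - (-48) = -72
k: 8·2 - 2·(-10) = 16 - (-20) = 36
p × q = (-36, -72, 36)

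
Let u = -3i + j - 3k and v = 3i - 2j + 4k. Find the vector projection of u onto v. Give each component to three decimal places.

(-2.379, 1.586, -3.172)

u · v = (-3)·3 + 1·(-2) + (-3)·4 = -9 - 2 - 12 = -23
|v|² = 9 + 4 + 16 = 29
proj_v u = (-23/29) · (3, -2, 4) ≈ (-2.379, 1.586, -3.172)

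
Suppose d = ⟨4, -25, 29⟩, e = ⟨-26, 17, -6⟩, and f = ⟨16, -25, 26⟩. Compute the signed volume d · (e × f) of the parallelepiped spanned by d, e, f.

e × f:
i: 17·26 - (-6)·(-25) = 442 - 150 = 292
j: (-6)·16 - (-26)·26 = -96 - (-676) = 580
k: (-26)·(-25) - 17·16 = 650 - 272 = 378
e × f = (292, 580, 378)
d · (e × f) = 4·292 + (-25)·580 + 29·378 = 1168 - 14500 + 10962 = -2370

-2370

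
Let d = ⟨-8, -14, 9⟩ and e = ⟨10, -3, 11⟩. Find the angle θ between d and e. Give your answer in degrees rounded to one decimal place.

d · e = (-8)·10 + (-14)·(-3) + 9·11 = -80 + 42 + 99 = 61
|d|² = 64 + 196 + 81 = 341,  |d| = √341 ≈ 18.466185
|e|² = 100 + 9 + 121 = 230,  |e| = √230 ≈ 15.165751
cos θ = 61 / (18.466185 · 15.165751) ≈ 0.21782
θ = arccos(0.21782) ≈ 77.4°

77.4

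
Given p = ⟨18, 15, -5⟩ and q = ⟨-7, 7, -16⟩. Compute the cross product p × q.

(-205, 323, 231)

i: 15·(-16) - (-5)·7 = -240 - (-35) = -205
j: (-5)·(-7) - 18·(-16) = 35 - (-288) = 323
k: 18·7 - 15·(-7) = 126 - (-105) = 231
p × q = (-205, 323, 231)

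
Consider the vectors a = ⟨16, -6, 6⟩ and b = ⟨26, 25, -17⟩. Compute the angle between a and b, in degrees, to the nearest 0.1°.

76.9

a · b = 16·26 + (-6)·25 + 6·(-17) = 416 - 150 - 102 = 164
|a|² = 256 + 36 + 36 = 328,  |a| = √328 ≈ 18.110770
|b|² = 676 + 625 + 289 = 1590,  |b| = √1590 ≈ 39.874804
cos θ = 164 / (18.110770 · 39.874804) ≈ 0.22710
θ = arccos(0.22710) ≈ 76.9°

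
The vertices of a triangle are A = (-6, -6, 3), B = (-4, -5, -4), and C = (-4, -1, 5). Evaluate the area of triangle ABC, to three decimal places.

AB = (2, 1, -7),  AC = (2, 5, 2)
i: 1·2 - (-7)·5 = 2 - (-35) = 37
j: (-7)·2 - 2·2 = -14 - 4 = -18
k: 2·5 - 1·2 = 10 - 2 = 8
AB × AC = (37, -18, 8)
|AB × AC| = √1757 ≈ 41.9166
area = ½ · 41.9166 ≈ 20.958

20.958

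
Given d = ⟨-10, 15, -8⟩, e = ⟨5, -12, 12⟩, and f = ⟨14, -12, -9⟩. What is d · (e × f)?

e × f:
i: (-12)·(-9) - 12·(-12) = 108 - (-144) = 252
j: 12·14 - 5·(-9) = 168 - (-45) = 213
k: 5·(-12) - (-12)·14 = -60 - (-168) = 108
e × f = (252, 213, 108)
d · (e × f) = (-10)·252 + 15·213 + (-8)·108 = -2520 + 3195 - 864 = -189

-189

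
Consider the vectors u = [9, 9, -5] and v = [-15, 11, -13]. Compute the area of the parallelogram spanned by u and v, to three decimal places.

308.972

i: 9·(-13) - (-5)·11 = -117 - (-55) = -62
j: (-5)·(-15) - 9·(-13) = 75 - (-117) = 192
k: 9·11 - 9·(-15) = 99 - (-135) = 234
u × v = (-62, 192, 234)
|u × v| = √((-62)² + 192² + 234²) = √95464 ≈ 308.9725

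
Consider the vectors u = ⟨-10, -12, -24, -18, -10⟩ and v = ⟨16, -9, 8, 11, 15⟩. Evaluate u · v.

u · v = (-10)·16 + (-12)·(-9) + (-24)·8 + (-18)·11 + (-10)·15 = -160 + 108 - 192 - 198 - 150 = -592

-592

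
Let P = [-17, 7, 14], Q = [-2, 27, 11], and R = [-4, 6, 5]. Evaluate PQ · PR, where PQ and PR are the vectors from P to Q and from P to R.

202

PQ = Q − P = (15, 20, -3)
PR = R − P = (13, -1, -9)
PQ · PR = 15·13 + 20·(-1) + (-3)·(-9) = 195 - 20 + 27 = 202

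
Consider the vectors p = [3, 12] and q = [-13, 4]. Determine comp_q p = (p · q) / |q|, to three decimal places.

0.662

p · q = 3·(-13) + 12·4 = -39 + 48 = 9
|q| = √(169 + 16) = √185 ≈ 13.6015
comp_q p = 9 / √185 ≈ 0.662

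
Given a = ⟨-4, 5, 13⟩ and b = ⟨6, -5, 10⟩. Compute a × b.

(115, 118, -10)

i: 5·10 - 13·(-5) = 50 - (-65) = 115
j: 13·6 - (-4)·10 = 78 - (-40) = 118
k: (-4)·(-5) - 5·6 = 20 - 30 = -10
a × b = (115, 118, -10)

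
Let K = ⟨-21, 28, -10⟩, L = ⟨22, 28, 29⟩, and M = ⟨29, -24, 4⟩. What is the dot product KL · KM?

2696

KL = L − K = (43, 0, 39)
KM = M − K = (50, -52, 14)
KL · KM = 43·50 + 0·(-52) + 39·14 = 2150 + 0 + 546 = 2696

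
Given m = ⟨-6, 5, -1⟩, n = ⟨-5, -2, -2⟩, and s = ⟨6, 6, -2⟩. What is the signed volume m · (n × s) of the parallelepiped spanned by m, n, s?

n × s:
i: (-2)·(-2) - (-2)·6 = 4 - (-12) = 16
j: (-2)·6 - (-5)·(-2) = -12 - 10 = -22
k: (-5)·6 - (-2)·6 = -30 - (-12) = -18
n × s = (16, -22, -18)
m · (n × s) = (-6)·16 + 5·(-22) + (-1)·(-18) = -96 - 110 + 18 = -188

-188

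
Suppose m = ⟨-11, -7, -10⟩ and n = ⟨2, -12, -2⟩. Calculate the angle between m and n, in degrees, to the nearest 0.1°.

m · n = (-11)·2 + (-7)·(-12) + (-10)·(-2) = -22 + 84 + 20 = 82
|m|² = 121 + 49 + 100 = 270,  |m| = √270 ≈ 16.431677
|n|² = 4 + 144 + 4 = 152,  |n| = √152 ≈ 12.328828
cos θ = 82 / (16.431677 · 12.328828) ≈ 0.40477
θ = arccos(0.40477) ≈ 66.1°

66.1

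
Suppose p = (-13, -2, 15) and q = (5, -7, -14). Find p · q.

p · q = (-13)·5 + (-2)·(-7) + 15·(-14) = -65 + 14 - 210 = -261

-261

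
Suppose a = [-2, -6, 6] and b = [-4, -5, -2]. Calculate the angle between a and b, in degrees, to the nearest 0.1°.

63.6

a · b = (-2)·(-4) + (-6)·(-5) + 6·(-2) = 8 + 30 - 12 = 26
|a|² = 4 + 36 + 36 = 76,  |a| = √76 ≈ 8.717798
|b|² = 16 + 25 + 4 = 45,  |b| = √45 ≈ 6.708204
cos θ = 26 / (8.717798 · 6.708204) ≈ 0.44459
θ = arccos(0.44459) ≈ 63.6°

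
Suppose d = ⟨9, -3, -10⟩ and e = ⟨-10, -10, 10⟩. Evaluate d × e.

i: (-3)·10 - (-10)·(-10) = -30 - 100 = -130
j: (-10)·(-10) - 9·10 = 100 - 90 = 10
k: 9·(-10) - (-3)·(-10) = -90 - 30 = -120
d × e = (-130, 10, -120)

(-130, 10, -120)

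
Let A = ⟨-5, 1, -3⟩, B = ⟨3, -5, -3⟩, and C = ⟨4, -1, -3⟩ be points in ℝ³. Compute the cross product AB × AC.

AB = (8, -6, 0)
AC = (9, -2, 0)
i: (-6)·0 - 0·(-2) = 0 - 0 = 0
j: 0·9 - 8·0 = 0 - 0 = 0
k: 8·(-2) - (-6)·9 = -16 - (-54) = 38
AB × AC = (0, 0, 38)

(0, 0, 38)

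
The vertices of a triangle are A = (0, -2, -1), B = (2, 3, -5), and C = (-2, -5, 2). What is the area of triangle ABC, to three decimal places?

AB = (2, 5, -4),  AC = (-2, -3, 3)
i: 5·3 - (-4)·(-3) = 15 - 12 = 3
j: (-4)·(-2) - 2·3 = 8 - 6 = 2
k: 2·(-3) - 5·(-2) = -6 - (-10) = 4
AB × AC = (3, 2, 4)
|AB × AC| = √29 ≈ 5.3852
area = ½ · 5.3852 ≈ 2.693

2.693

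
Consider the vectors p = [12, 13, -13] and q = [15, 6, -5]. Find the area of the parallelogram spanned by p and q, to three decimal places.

i: 13·(-5) - (-13)·6 = -65 - (-78) = 13
j: (-13)·15 - 12·(-5) = -195 - (-60) = -135
k: 12·6 - 13·15 = 72 - 195 = -123
p × q = (13, -135, -123)
|p × q| = √(13² + (-135)² + (-123)²) = √33523 ≈ 183.0929

183.093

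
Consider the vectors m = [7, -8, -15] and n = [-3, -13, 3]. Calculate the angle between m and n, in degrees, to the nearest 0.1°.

m · n = 7·(-3) + (-8)·(-13) + (-15)·3 = -21 + 104 - 45 = 38
|m|² = 49 + 64 + 225 = 338,  |m| = √338 ≈ 18.384776
|n|² = 9 + 169 + 9 = 187,  |n| = √187 ≈ 13.674794
cos θ = 38 / (18.384776 · 13.674794) ≈ 0.15115
θ = arccos(0.15115) ≈ 81.3°

81.3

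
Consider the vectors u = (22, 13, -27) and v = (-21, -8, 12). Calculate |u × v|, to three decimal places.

323.756

i: 13·12 - (-27)·(-8) = 156 - 216 = -60
j: (-27)·(-21) - 22·12 = 567 - 264 = 303
k: 22·(-8) - 13·(-21) = -176 - (-273) = 97
u × v = (-60, 303, 97)
|u × v| = √((-60)² + 303² + 97²) = √104818 ≈ 323.7561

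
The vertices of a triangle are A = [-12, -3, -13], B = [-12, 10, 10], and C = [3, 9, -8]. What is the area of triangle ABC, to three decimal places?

AB = (0, 13, 23),  AC = (15, 12, 5)
i: 13·5 - 23·12 = 65 - 276 = -211
j: 23·15 - 0·5 = 345 - 0 = 345
k: 0·12 - 13·15 = 0 - 195 = -195
AB × AC = (-211, 345, -195)
|AB × AC| = √201571 ≈ 448.9666
area = ½ · 448.9666 ≈ 224.483

224.483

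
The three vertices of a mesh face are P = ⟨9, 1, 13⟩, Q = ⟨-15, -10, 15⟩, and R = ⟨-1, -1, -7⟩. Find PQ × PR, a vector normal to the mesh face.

(224, -500, -62)

PQ = (-24, -11, 2)
PR = (-10, -2, -20)
i: (-11)·(-20) - 2·(-2) = 220 - (-4) = 224
j: 2·(-10) - (-24)·(-20) = -20 - 480 = -500
k: (-24)·(-2) - (-11)·(-10) = 48 - 110 = -62
PQ × PR = (224, -500, -62)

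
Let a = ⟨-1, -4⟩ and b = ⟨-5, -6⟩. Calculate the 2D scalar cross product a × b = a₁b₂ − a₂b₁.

-14

(-1)·(-6) - (-4)·(-5) = 6 - 20 = -14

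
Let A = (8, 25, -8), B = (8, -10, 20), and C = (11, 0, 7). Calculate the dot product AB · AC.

1295

AB = B − A = (0, -35, 28)
AC = C − A = (3, -25, 15)
AB · AC = 0·3 + (-35)·(-25) + 28·15 = 0 + 875 + 420 = 1295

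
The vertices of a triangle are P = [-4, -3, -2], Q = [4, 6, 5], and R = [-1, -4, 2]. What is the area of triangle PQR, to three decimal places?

28.262

PQ = (8, 9, 7),  PR = (3, -1, 4)
i: 9·4 - 7·(-1) = 36 - (-7) = 43
j: 7·3 - 8·4 = 21 - 32 = -11
k: 8·(-1) - 9·3 = -8 - 27 = -35
PQ × PR = (43, -11, -35)
|PQ × PR| = √3195 ≈ 56.5243
area = ½ · 56.5243 ≈ 28.262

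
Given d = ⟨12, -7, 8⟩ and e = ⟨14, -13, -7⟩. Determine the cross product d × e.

(153, 196, -58)

i: (-7)·(-7) - 8·(-13) = 49 - (-104) = 153
j: 8·14 - 12·(-7) = 112 - (-84) = 196
k: 12·(-13) - (-7)·14 = -156 - (-98) = -58
d × e = (153, 196, -58)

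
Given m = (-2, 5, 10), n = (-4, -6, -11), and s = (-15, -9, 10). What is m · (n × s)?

n × s:
i: (-6)·10 - (-11)·(-9) = -60 - 99 = -159
j: (-11)·(-15) - (-4)·10 = 165 - (-40) = 205
k: (-4)·(-9) - (-6)·(-15) = 36 - 90 = -54
n × s = (-159, 205, -54)
m · (n × s) = (-2)·(-159) + 5·205 + 10·(-54) = 318 + 1025 - 540 = 803

803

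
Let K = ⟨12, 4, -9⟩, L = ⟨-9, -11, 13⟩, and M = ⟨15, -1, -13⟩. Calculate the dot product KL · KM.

-76

KL = L − K = (-21, -15, 22)
KM = M − K = (3, -5, -4)
KL · KM = (-21)·3 + (-15)·(-5) + 22·(-4) = -63 + 75 - 88 = -76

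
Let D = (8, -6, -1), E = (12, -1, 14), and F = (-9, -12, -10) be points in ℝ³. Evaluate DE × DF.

(45, -219, 61)

DE = (4, 5, 15)
DF = (-17, -6, -9)
i: 5·(-9) - 15·(-6) = -45 - (-90) = 45
j: 15·(-17) - 4·(-9) = -255 - (-36) = -219
k: 4·(-6) - 5·(-17) = -24 - (-85) = 61
DE × DF = (45, -219, 61)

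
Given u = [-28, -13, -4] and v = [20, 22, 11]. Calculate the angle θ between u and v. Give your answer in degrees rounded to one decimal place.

u · v = (-28)·20 + (-13)·22 + (-4)·11 = -560 - 286 - 44 = -890
|u|² = 784 + 169 + 16 = 969,  |u| = √969 ≈ 31.128765
|v|² = 400 + 484 + 121 = 1005,  |v| = √1005 ≈ 31.701735
cos θ = -890 / (31.128765 · 31.701735) ≈ -0.90187
θ = arccos(-0.90187) ≈ 154.4°

154.4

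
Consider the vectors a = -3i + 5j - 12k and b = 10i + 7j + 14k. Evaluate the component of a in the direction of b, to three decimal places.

-8.776

a · b = (-3)·10 + 5·7 + (-12)·14 = -30 + 35 - 168 = -163
|b| = √(100 + 49 + 196) = √345 ≈ 18.5742
comp_b a = -163 / √345 ≈ -8.776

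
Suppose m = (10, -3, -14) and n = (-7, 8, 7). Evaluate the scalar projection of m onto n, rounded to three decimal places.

m · n = 10·(-7) + (-3)·8 + (-14)·7 = -70 - 24 - 98 = -192
|n| = √(49 + 64 + 49) = √162 ≈ 12.7279
comp_n m = -192 / √162 ≈ -15.085

-15.085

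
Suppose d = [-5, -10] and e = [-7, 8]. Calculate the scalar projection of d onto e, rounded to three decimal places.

-4.233

d · e = (-5)·(-7) + (-10)·8 = 35 - 80 = -45
|e| = √(49 + 64) = √113 ≈ 10.6301
comp_e d = -45 / √113 ≈ -4.233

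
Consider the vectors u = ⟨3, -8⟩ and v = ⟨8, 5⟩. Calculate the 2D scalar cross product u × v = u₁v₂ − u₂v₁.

79

3·5 - (-8)·8 = 15 - (-64) = 79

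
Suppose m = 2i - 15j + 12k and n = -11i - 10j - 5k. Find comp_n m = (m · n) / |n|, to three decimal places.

m · n = 2·(-11) + (-15)·(-10) + 12·(-5) = -22 + 150 - 60 = 68
|n| = √(121 + 100 + 25) = √246 ≈ 15.6844
comp_n m = 68 / √246 ≈ 4.336

4.336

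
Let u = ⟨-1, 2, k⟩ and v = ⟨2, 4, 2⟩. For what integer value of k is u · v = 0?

-3

u · v = (-1)·2 + 2·4 + k·2 = 6 + 2k
Set equal to 0: 2k = -6, so k = -3.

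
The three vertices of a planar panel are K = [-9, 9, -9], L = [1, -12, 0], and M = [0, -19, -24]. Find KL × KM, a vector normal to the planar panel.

KL = (10, -21, 9)
KM = (9, -28, -15)
i: (-21)·(-15) - 9·(-28) = 315 - (-252) = 567
j: 9·9 - 10·(-15) = 81 - (-150) = 231
k: 10·(-28) - (-21)·9 = -280 - (-189) = -91
KL × KM = (567, 231, -91)

(567, 231, -91)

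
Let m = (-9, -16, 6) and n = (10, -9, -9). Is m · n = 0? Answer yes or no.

m · n = (-9)·10 + (-16)·(-9) + 6·(-9) = -90 + 144 - 54 = 0
Zero, so the vectors are orthogonal.

yes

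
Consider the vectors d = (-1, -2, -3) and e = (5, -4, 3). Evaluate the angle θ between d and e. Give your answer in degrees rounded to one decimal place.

103.1

d · e = (-1)·5 + (-2)·(-4) + (-3)·3 = -5 + 8 - 9 = -6
|d|² = 1 + 4 + 9 = 14,  |d| = √14 ≈ 3.741657
|e|² = 25 + 16 + 9 = 50,  |e| = √50 ≈ 7.071068
cos θ = -6 / (3.741657 · 7.071068) ≈ -0.22678
θ = arccos(-0.22678) ≈ 103.1°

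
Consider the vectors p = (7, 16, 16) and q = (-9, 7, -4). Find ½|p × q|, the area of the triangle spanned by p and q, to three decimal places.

142.899

i: 16·(-4) - 16·7 = -64 - 112 = -176
j: 16·(-9) - 7·(-4) = -144 - (-28) = -116
k: 7·7 - 16·(-9) = 49 - (-144) = 193
p × q = (-176, -116, 193)
|p × q| = √((-176)² + (-116)² + 193²) = √81681 ≈ 285.7989
area = ½ · 285.7989 ≈ 142.899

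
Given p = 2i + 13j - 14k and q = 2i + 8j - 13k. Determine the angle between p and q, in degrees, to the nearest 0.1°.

11.3

p · q = 2·2 + 13·8 + (-14)·(-13) = 4 + 104 + 182 = 290
|p|² = 4 + 169 + 196 = 369,  |p| = √369 ≈ 19.209373
|q|² = 4 + 64 + 169 = 237,  |q| = √237 ≈ 15.394804
cos θ = 290 / (19.209373 · 15.394804) ≈ 0.98064
θ = arccos(0.98064) ≈ 11.3°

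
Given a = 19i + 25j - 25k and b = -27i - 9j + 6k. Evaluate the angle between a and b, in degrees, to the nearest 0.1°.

139.5

a · b = 19·(-27) + 25·(-9) + (-25)·6 = -513 - 225 - 150 = -888
|a|² = 361 + 625 + 625 = 1611,  |a| = √1611 ≈ 40.137264
|b|² = 729 + 81 + 36 = 846,  |b| = √846 ≈ 29.086079
cos θ = -888 / (40.137264 · 29.086079) ≈ -0.76064
θ = arccos(-0.76064) ≈ 139.5°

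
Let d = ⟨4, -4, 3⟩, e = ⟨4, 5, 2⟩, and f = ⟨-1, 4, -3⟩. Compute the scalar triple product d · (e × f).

e × f:
i: 5·(-3) - 2·4 = -15 - 8 = -23
j: 2·(-1) - 4·(-3) = -2 - (-12) = 10
k: 4·4 - 5·(-1) = 16 - (-5) = 21
e × f = (-23, 10, 21)
d · (e × f) = 4·(-23) + (-4)·10 + 3·21 = -92 - 40 + 63 = -69

-69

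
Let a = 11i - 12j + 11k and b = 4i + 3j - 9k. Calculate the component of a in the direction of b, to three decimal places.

a · b = 11·4 + (-12)·3 + 11·(-9) = 44 - 36 - 99 = -91
|b| = √(16 + 9 + 81) = √106 ≈ 10.2956
comp_b a = -91 / √106 ≈ -8.839

-8.839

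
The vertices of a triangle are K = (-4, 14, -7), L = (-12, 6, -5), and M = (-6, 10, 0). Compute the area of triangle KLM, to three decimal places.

36.277

KL = (-8, -8, 2),  KM = (-2, -4, 7)
i: (-8)·7 - 2·(-4) = -56 - (-8) = -48
j: 2·(-2) - (-8)·7 = -4 - (-56) = 52
k: (-8)·(-4) - (-8)·(-2) = 32 - 16 = 16
KL × KM = (-48, 52, 16)
|KL × KM| = √5264 ≈ 72.5534
area = ½ · 72.5534 ≈ 36.277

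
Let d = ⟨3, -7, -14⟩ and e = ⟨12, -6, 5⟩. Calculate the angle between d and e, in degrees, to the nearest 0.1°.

88.0

d · e = 3·12 + (-7)·(-6) + (-14)·5 = 36 + 42 - 70 = 8
|d|² = 9 + 49 + 196 = 254,  |d| = √254 ≈ 15.937377
|e|² = 144 + 36 + 25 = 205,  |e| = √205 ≈ 14.317821
cos θ = 8 / (15.937377 · 14.317821) ≈ 0.03506
θ = arccos(0.03506) ≈ 88.0°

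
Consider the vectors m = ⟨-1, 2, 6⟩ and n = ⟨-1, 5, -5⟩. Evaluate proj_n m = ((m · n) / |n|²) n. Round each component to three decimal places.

m · n = (-1)·(-1) + 2·5 + 6·(-5) = 1 + 10 - 30 = -19
|n|² = 1 + 25 + 25 = 51
proj_n m = (-19/51) · (-1, 5, -5) ≈ (0.373, -1.863, 1.863)

(0.373, -1.863, 1.863)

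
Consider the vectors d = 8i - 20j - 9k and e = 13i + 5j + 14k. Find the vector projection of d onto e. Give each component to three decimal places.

d · e = 8·13 + (-20)·5 + (-9)·14 = 104 - 100 - 126 = -122
|e|² = 169 + 25 + 196 = 390
proj_e d = (-122/390) · (13, 5, 14) ≈ (-4.067, -1.564, -4.379)

(-4.067, -1.564, -4.379)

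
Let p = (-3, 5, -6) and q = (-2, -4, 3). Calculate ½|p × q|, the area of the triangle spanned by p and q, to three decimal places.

15.859

i: 5·3 - (-6)·(-4) = 15 - 24 = -9
j: (-6)·(-2) - (-3)·3 = 12 - (-9) = 21
k: (-3)·(-4) - 5·(-2) = 12 - (-10) = 22
p × q = (-9, 21, 22)
|p × q| = √((-9)² + 21² + 22²) = √1006 ≈ 31.7175
area = ½ · 31.7175 ≈ 15.859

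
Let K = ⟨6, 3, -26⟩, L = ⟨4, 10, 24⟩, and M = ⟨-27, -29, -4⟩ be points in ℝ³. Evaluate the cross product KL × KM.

(1754, -1606, 295)

KL = (-2, 7, 50)
KM = (-33, -32, 22)
i: 7·22 - 50·(-32) = 154 - (-1600) = 1754
j: 50·(-33) - (-2)·22 = -1650 - (-44) = -1606
k: (-2)·(-32) - 7·(-33) = 64 - (-231) = 295
KL × KM = (1754, -1606, 295)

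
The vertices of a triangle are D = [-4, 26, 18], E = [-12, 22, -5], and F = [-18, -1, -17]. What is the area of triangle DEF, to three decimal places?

DE = (-8, -4, -23),  DF = (-14, -27, -35)
i: (-4)·(-35) - (-23)·(-27) = 140 - 621 = -481
j: (-23)·(-14) - (-8)·(-35) = 322 - 280 = 42
k: (-8)·(-27) - (-4)·(-14) = 216 - 56 = 160
DE × DF = (-481, 42, 160)
|DE × DF| = √258725 ≈ 508.6502
area = ½ · 508.6502 ≈ 254.325

254.325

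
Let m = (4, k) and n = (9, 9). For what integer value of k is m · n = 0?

-4

m · n = 4·9 + k·9 = 36 + 9k
Set equal to 0: 9k = -36, so k = -4.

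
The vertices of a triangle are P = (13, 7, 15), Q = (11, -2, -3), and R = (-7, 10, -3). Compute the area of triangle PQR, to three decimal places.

215.771

PQ = (-2, -9, -18),  PR = (-20, 3, -18)
i: (-9)·(-18) - (-18)·3 = 162 - (-54) = 216
j: (-18)·(-20) - (-2)·(-18) = 360 - 36 = 324
k: (-2)·3 - (-9)·(-20) = -6 - 180 = -186
PQ × PR = (216, 324, -186)
|PQ × PR| = √186228 ≈ 431.5414
area = ½ · 431.5414 ≈ 215.771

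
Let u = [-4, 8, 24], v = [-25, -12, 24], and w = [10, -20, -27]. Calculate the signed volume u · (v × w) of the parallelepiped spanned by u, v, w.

8184

v × w:
i: (-12)·(-27) - 24·(-20) = 324 - (-480) = 804
j: 24·10 - (-25)·(-27) = 240 - 675 = -435
k: (-25)·(-20) - (-12)·10 = 500 - (-120) = 620
v × w = (804, -435, 620)
u · (v × w) = (-4)·804 + 8·(-435) + 24·620 = -3216 - 3480 + 14880 = 8184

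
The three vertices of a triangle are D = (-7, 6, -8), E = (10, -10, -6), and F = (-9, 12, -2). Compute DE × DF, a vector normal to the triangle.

DE = (17, -16, 2)
DF = (-2, 6, 6)
i: (-16)·6 - 2·6 = -96 - 12 = -108
j: 2·(-2) - 17·6 = -4 - 102 = -106
k: 17·6 - (-16)·(-2) = 102 - 32 = 70
DE × DF = (-108, -106, 70)

(-108, -106, 70)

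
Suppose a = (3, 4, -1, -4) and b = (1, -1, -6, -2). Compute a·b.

a · b = 3·1 + 4·(-1) + (-1)·(-6) + (-4)·(-2) = 3 - 4 + 6 + 8 = 13

13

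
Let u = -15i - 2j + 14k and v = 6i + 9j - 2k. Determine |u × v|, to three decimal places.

181.463

i: (-2)·(-2) - 14·9 = 4 - 126 = -122
j: 14·6 - (-15)·(-2) = 84 - 30 = 54
k: (-15)·9 - (-2)·6 = -135 - (-12) = -123
u × v = (-122, 54, -123)
|u × v| = √((-122)² + 54² + (-123)²) = √32929 ≈ 181.4635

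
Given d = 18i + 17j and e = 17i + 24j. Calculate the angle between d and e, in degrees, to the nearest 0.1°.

d · e = 18·17 + 17·24 = 306 + 408 = 714
|d|² = 324 + 289 = 613,  |d| = √613 ≈ 24.758837
|e|² = 289 + 576 = 865,  |e| = √865 ≈ 29.410882
cos θ = 714 / (24.758837 · 29.410882) ≈ 0.98053
θ = arccos(0.98053) ≈ 11.3°

11.3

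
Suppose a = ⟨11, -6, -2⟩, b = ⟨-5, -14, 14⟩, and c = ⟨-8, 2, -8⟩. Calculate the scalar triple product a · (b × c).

2080

b × c:
i: (-14)·(-8) - 14·2 = 112 - 28 = 84
j: 14·(-8) - (-5)·(-8) = -112 - 40 = -152
k: (-5)·2 - (-14)·(-8) = -10 - 112 = -122
b × c = (84, -152, -122)
a · (b × c) = 11·84 + (-6)·(-152) + (-2)·(-122) = 924 + 912 + 244 = 2080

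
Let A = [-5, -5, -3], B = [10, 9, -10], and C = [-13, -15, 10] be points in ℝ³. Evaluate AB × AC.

(112, -139, -38)

AB = (15, 14, -7)
AC = (-8, -10, 13)
i: 14·13 - (-7)·(-10) = 182 - 70 = 112
j: (-7)·(-8) - 15·13 = 56 - 195 = -139
k: 15·(-10) - 14·(-8) = -150 - (-112) = -38
AB × AC = (112, -139, -38)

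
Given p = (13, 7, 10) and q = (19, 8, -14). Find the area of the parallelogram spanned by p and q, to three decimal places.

413.411

i: 7·(-14) - 10·8 = -98 - 80 = -178
j: 10·19 - 13·(-14) = 190 - (-182) = 372
k: 13·8 - 7·19 = 104 - 133 = -29
p × q = (-178, 372, -29)
|p × q| = √((-178)² + 372² + (-29)²) = √170909 ≈ 413.4114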